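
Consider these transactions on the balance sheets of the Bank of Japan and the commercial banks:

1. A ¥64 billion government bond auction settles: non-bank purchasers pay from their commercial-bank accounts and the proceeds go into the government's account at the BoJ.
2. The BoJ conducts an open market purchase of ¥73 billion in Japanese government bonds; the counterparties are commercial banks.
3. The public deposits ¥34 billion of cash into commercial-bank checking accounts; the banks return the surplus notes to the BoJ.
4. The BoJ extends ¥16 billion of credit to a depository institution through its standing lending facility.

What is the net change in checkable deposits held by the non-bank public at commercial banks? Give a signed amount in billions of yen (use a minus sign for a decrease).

BoJ balance sheet:
  Assets:      Securities +¥73B, Loans to banks +¥16B
  Liabilities: Bank reserves +¥59B, Currency in circulation −¥34B, Government deposits +¥64B
Commercial banking system:
  Assets:      Reserves at CB +¥59B, Securities −¥73B
  Liabilities: Checkable deposits −¥30B, Borrowings from CB +¥16B
So the change in checkable deposits held by the non-bank public at commercial banks is -¥30 billion.

-¥30 billion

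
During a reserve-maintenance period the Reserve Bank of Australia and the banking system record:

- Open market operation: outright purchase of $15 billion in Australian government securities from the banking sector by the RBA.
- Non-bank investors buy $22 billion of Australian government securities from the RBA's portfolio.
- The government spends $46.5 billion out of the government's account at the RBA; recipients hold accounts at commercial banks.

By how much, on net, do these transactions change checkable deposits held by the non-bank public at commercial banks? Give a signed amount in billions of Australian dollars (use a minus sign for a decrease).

+$24.5 billion

OMO purchase (from banks) $15 billion: the counterparty is a bank, so public deposits are unchanged → 0.
Asset sale (to non-banks) $22 billion: non-bank counterparties' bank balances fall → −$22B.
Government spending $46.5 billion: non-bank counterparties' bank balances rise → +$46.5B.
Net: 0 − 22 + 46.5 = +$24.5 billion.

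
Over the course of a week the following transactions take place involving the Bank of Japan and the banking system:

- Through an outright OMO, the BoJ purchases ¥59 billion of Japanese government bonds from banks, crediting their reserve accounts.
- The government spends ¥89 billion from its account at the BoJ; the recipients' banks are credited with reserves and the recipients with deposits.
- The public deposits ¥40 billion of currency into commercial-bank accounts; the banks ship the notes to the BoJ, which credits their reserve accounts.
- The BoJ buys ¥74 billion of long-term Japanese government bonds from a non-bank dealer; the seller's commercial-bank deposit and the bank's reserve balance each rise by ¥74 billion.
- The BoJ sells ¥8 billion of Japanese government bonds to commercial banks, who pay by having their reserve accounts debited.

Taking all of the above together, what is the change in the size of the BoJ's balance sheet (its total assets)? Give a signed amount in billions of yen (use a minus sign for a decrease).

BoJ balance sheet:
  Assets:      Securities +¥125B
  Liabilities: Bank reserves +¥254B, Currency in circulation −¥40B, Government deposits −¥89B
Commercial banking system:
  Assets:      Reserves at CB +¥254B, Securities −¥51B
  Liabilities: Checkable deposits +¥203B
Change in total BoJ assets = +¥125 billion.

+¥125 billion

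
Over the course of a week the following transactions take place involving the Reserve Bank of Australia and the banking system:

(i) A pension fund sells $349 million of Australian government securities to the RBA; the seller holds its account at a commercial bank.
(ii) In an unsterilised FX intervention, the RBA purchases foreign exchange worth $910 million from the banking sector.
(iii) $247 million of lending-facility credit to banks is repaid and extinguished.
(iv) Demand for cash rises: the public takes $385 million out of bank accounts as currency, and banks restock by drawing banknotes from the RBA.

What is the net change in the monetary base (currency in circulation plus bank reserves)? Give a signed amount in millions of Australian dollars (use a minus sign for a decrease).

+$1012 million

Asset purchase (from non-banks) $349 million: RBA balance sheet expands → +$349M.
FX purchase $910 million: RBA balance sheet expands → +$910M.
Discount-window repayment $247 million: RBA balance sheet contracts → −$247M.
Currency withdrawal $385 million: just a shift between currency and reserves — both are base money → 0.
Net: 349 + 910 − 247 + 0 = +$1012 million.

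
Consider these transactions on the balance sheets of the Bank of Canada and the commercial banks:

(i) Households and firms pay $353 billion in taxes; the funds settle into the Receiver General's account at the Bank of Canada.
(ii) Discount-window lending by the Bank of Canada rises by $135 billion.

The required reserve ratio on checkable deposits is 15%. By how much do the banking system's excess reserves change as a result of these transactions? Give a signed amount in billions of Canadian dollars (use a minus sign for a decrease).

Government account inflow $353 billion: reserves −$353B, deposits −$353B.
Discount-window loan $135 billion: reserves +$135B, deposits 0.
Totals: Δreserves = −$218B, Δdeposits = −$353B.
Δrequired reserves = 15% × −$353B = −$52.95B.
Δexcess reserves = Δreserves − Δrequired = −$218B − (−$52.95B) = -$165.05 billion.

-$165.05 billion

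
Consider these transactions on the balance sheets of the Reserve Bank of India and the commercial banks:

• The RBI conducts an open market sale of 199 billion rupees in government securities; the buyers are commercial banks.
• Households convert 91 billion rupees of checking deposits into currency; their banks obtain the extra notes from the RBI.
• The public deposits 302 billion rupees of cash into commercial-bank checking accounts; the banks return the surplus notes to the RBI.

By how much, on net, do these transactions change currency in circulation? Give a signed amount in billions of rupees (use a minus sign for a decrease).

-211 billion

RBI balance sheet:
  Assets:      Securities −199B
  Liabilities: Bank reserves +12B, Currency in circulation −211B
Commercial banking system:
  Assets:      Reserves at CB +12B, Securities +199B
  Liabilities: Checkable deposits +211B
So the change in currency in circulation is -211 billion.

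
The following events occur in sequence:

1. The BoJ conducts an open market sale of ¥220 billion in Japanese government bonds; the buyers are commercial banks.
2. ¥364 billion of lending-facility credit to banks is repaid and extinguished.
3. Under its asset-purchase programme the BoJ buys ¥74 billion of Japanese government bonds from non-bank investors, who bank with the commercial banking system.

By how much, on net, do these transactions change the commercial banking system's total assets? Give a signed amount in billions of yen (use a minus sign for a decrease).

BoJ balance sheet:
  Assets:      Securities −¥146B, Loans to banks −¥364B
  Liabilities: Bank reserves −¥510B
Commercial banking system:
  Assets:      Reserves at CB −¥510B, Securities +¥220B
  Liabilities: Checkable deposits +¥74B, Borrowings from CB −¥364B
Change in total bank assets = -¥290 billion.

-¥290 billion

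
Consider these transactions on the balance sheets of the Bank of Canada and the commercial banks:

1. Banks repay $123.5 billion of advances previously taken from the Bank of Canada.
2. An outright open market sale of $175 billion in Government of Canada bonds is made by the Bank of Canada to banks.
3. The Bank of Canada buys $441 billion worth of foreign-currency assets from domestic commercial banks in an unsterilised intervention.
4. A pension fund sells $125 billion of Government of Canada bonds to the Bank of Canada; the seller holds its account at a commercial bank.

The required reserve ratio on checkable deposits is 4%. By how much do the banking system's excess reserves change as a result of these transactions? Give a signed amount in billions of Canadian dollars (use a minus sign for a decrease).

Discount-window repayment $123.5 billion: reserves −$123.5B, deposits 0.
OMO sale (to banks) $175 billion: reserves −$175B, deposits 0.
FX purchase $441 billion: reserves +$441B, deposits 0.
Asset purchase (from non-banks) $125 billion: reserves +$125B, deposits +$125B.
Totals: Δreserves = +$267.5B, Δdeposits = +$125B.
Δrequired reserves = 4% × +$125B = +$5B.
Δexcess reserves = Δreserves − Δrequired = +$267.5B − (+$5B) = +$262.5 billion.

+$262.5 billion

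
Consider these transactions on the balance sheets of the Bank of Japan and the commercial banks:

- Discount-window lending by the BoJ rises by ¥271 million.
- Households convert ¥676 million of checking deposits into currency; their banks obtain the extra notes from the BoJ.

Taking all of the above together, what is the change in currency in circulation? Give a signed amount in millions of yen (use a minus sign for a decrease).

+¥676 million

BoJ balance sheet:
  Assets:      Loans to banks +¥271M
  Liabilities: Bank reserves −¥405M, Currency in circulation +¥676M
So the change in currency in circulation is +¥676 million.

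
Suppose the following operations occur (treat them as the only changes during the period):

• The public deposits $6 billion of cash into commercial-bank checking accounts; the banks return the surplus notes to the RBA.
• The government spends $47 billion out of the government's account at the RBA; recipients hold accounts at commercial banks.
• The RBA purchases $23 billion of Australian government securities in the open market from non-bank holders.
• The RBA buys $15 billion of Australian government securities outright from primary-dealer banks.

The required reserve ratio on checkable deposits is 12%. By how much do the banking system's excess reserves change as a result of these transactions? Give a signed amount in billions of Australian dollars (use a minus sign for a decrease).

Currency deposit $6 billion: reserves +$6B, deposits +$6B.
Government spending $47 billion: reserves +$47B, deposits +$47B.
Asset purchase (from non-banks) $23 billion: reserves +$23B, deposits +$23B.
OMO purchase (from banks) $15 billion: reserves +$15B, deposits 0.
Totals: Δreserves = +$91B, Δdeposits = +$76B.
Δrequired reserves = 12% × +$76B = +$9.12B.
Δexcess reserves = Δreserves − Δrequired = +$91B − (+$9.12B) = +$81.88 billion.

+$81.88 billion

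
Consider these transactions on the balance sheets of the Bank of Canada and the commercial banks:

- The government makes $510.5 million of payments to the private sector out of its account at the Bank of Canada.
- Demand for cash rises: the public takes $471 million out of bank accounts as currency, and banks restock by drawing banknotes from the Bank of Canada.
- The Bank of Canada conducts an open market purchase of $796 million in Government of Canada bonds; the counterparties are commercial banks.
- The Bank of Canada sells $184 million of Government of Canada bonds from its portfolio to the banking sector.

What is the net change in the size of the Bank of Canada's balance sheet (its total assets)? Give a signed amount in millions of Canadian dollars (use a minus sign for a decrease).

Government spending $510.5 million: only the composition of liabilities changes → 0.
Currency withdrawal $471 million: only the composition of liabilities changes → 0.
OMO purchase (from banks) $796 million: a Bank of Canada asset is acquired → +$796M.
OMO sale (to banks) $184 million: a Bank of Canada asset is shed → −$184M.
Net: 0 + 0 + 796 − 184 = +$612 million.

+$612 million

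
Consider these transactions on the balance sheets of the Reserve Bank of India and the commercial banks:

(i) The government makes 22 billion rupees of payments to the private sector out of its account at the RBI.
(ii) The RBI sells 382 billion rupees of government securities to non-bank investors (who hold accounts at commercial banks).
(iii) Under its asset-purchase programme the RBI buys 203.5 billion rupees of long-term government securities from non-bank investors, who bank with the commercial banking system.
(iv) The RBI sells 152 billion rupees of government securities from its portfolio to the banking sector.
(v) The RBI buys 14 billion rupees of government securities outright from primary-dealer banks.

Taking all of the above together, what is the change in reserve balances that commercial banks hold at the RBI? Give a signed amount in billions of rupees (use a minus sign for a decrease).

RBI balance sheet:
  Assets:      Securities −316.5B
  Liabilities: Bank reserves −294.5B, Government deposits −22B
Commercial banking system:
  Assets:      Reserves at CB −294.5B, Securities +138B
  Liabilities: Checkable deposits −156.5B
So the change in reserve balances that commercial banks hold at the RBI is -294.5 billion.

-294.5 billion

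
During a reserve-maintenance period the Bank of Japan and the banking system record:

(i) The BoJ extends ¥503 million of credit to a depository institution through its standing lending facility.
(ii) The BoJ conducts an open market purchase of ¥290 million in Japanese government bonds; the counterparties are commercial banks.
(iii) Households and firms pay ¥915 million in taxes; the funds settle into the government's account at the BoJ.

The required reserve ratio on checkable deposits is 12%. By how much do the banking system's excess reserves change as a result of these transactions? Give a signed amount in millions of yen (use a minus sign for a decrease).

Discount-window loan ¥503 million: reserves +¥503M, deposits 0.
OMO purchase (from banks) ¥290 million: reserves +¥290M, deposits 0.
Government account inflow ¥915 million: reserves −¥915M, deposits −¥915M.
Totals: Δreserves = −¥122M, Δdeposits = −¥915M.
Δrequired reserves = 12% × −¥915M = −¥109.8M.
Δexcess reserves = Δreserves − Δrequired = −¥122M − (−¥109.8M) = -¥12.2 million.

-¥12.2 million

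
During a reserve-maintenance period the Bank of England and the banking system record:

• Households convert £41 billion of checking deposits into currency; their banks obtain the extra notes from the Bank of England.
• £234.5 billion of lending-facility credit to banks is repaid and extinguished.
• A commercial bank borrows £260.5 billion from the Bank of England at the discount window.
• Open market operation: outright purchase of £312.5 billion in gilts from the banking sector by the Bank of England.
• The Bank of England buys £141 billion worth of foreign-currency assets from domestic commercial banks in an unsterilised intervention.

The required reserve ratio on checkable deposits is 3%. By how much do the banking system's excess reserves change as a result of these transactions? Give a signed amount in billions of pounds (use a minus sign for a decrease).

+£439.73 billion

Currency withdrawal £41 billion: reserves −£41B, deposits −£41B.
Discount-window repayment £234.5 billion: reserves −£234.5B, deposits 0.
Discount-window loan £260.5 billion: reserves +£260.5B, deposits 0.
OMO purchase (from banks) £312.5 billion: reserves +£312.5B, deposits 0.
FX purchase £141 billion: reserves +£141B, deposits 0.
Totals: Δreserves = +£438.5B, Δdeposits = −£41B.
Δrequired reserves = 3% × −£41B = −£1.23B.
Δexcess reserves = Δreserves − Δrequired = +£438.5B − (−£1.23B) = +£439.73 billion.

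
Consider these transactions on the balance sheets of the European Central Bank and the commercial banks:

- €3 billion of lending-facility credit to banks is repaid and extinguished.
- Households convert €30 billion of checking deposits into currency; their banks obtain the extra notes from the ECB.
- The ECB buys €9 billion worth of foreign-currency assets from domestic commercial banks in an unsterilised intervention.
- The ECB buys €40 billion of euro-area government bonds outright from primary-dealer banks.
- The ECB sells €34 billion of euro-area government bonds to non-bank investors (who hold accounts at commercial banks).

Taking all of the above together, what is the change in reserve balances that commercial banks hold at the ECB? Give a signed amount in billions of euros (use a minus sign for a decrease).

Discount-window repayment €3 billion: repayment is debited from reserves → −€3B.
Currency withdrawal €30 billion: banks swap reserves for currency → −€30B.
FX purchase €9 billion: the ECB pays by crediting reserve accounts → +€9B.
OMO purchase (from banks) €40 billion: the ECB pays by crediting reserve accounts → +€40B.
Asset sale (to non-banks) €34 billion: the non-bank buyers' banks settle from reserves → −€34B.
Net: −3 − 30 + 9 + 40 − 34 = -€18 billion.

-€18 billion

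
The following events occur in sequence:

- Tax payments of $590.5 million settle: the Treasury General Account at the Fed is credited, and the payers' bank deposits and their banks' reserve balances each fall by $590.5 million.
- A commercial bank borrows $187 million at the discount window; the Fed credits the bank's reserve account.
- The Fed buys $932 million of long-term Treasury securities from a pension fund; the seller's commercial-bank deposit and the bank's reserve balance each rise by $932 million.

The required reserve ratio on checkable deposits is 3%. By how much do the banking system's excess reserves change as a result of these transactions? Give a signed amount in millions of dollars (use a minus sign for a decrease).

Government account inflow $590.5 million: reserves −$590.5M, deposits −$590.5M.
Discount-window loan $187 million: reserves +$187M, deposits 0.
Asset purchase (from non-banks) $932 million: reserves +$932M, deposits +$932M.
Totals: Δreserves = +$528.5M, Δdeposits = +$341.5M.
Δrequired reserves = 3% × +$341.5M = +$10.245M.
Δexcess reserves = Δreserves − Δrequired = +$528.5M − (+$10.245M) = +$518.255 million.

+$518.255 million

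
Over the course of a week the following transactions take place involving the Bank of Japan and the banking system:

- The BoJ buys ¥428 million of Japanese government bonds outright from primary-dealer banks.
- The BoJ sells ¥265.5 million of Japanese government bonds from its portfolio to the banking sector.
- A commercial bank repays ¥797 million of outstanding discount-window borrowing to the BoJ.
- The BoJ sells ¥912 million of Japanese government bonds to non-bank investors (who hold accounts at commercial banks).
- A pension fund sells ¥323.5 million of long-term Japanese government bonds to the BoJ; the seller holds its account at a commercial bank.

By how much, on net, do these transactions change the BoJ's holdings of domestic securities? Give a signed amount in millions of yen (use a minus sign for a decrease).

-¥426 million

BoJ balance sheet:
  Assets:      Securities −¥426M, Loans to banks −¥797M
  Liabilities: Bank reserves −¥1223M
So the change in the BoJ's holdings of domestic securities is -¥426 million.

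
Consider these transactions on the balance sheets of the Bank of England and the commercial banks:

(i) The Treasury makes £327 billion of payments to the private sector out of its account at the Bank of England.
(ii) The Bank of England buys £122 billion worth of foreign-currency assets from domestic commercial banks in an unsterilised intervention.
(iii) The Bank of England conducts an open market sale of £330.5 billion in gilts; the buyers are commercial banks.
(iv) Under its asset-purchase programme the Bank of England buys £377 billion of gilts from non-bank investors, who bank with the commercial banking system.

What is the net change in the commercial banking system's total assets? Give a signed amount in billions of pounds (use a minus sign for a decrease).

Bank of England balance sheet:
  Assets:      Securities +£46.5B, Foreign assets +£122B
  Liabilities: Bank reserves +£495.5B, Government deposits −£327B
Commercial banking system:
  Assets:      Reserves at CB +£495.5B, Securities +£330.5B, Foreign assets −£122B
  Liabilities: Checkable deposits +£704B
Change in total bank assets = +£704 billion.

+£704 billion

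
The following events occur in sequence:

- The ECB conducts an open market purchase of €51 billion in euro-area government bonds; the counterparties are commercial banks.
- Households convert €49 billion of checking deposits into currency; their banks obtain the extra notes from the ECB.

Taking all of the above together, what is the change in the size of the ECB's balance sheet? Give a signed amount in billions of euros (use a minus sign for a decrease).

+€51 billion

OMO purchase (from banks) €51 billion: an ECB asset is acquired → +€51B.
Currency withdrawal €49 billion: only the composition of liabilities changes → 0.
Net: 51 + 0 = +€51 billion.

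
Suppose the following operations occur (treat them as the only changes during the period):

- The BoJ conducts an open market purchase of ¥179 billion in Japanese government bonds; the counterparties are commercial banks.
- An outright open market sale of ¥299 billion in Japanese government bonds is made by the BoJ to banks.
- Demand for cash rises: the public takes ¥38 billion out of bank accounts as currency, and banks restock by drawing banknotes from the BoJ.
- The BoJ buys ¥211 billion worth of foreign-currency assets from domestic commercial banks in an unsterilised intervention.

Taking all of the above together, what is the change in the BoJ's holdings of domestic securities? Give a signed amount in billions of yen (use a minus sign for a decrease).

-¥120 billion

BoJ balance sheet:
  Assets:      Securities −¥120B, Foreign assets +¥211B
  Liabilities: Bank reserves +¥53B, Currency in circulation +¥38B
Commercial banking system:
  Assets:      Reserves at CB +¥53B, Securities +¥120B, Foreign assets −¥211B
  Liabilities: Checkable deposits −¥38B
So the change in the BoJ's holdings of domestic securities is -¥120 billion.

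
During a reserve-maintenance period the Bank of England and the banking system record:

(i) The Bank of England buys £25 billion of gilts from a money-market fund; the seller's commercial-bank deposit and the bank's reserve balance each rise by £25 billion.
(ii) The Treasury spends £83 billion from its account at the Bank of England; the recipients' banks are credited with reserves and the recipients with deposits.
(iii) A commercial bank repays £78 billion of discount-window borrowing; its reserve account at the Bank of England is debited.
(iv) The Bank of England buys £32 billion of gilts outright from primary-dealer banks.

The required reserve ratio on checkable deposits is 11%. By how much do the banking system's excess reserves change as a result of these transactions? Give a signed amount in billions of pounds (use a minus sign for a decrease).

+£50.12 billion

Asset purchase (from non-banks) £25 billion: reserves +£25B, deposits +£25B.
Government spending £83 billion: reserves +£83B, deposits +£83B.
Discount-window repayment £78 billion: reserves −£78B, deposits 0.
OMO purchase (from banks) £32 billion: reserves +£32B, deposits 0.
Totals: Δreserves = +£62B, Δdeposits = +£108B.
Δrequired reserves = 11% × +£108B = +£11.88B.
Δexcess reserves = Δreserves − Δrequired = +£62B − (+£11.88B) = +£50.12 billion.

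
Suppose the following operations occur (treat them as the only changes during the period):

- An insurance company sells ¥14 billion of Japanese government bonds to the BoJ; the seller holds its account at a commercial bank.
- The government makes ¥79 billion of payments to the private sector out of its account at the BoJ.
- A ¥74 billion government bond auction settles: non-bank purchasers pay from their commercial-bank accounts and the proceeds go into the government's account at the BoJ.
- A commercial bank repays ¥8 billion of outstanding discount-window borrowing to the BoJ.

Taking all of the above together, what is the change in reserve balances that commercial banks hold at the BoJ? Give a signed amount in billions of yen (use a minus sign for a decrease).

Asset purchase (from non-banks) ¥14 billion: the BoJ pays by crediting reserve accounts → +¥14B.
Government spending ¥79 billion: government payments flow into bank reserve accounts → +¥79B.
Government account inflow ¥74 billion: funds move from bank reserves into the government account → −¥74B.
Discount-window repayment ¥8 billion: repayment is debited from reserves → −¥8B.
Net: 14 + 79 − 74 − 8 = +¥11 billion.

+¥11 billion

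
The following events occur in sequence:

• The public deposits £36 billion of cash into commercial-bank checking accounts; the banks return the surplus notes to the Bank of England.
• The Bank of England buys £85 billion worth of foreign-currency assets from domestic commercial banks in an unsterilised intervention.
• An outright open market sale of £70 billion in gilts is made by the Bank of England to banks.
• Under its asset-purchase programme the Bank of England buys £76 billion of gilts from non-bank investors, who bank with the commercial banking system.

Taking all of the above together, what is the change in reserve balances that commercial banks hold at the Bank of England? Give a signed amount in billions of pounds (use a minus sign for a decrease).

Bank of England balance sheet:
  Assets:      Securities +£6B, Foreign assets +£85B
  Liabilities: Bank reserves +£127B, Currency in circulation −£36B
Commercial banking system:
  Assets:      Reserves at CB +£127B, Securities +£70B, Foreign assets −£85B
  Liabilities: Checkable deposits +£112B
So the change in reserve balances that commercial banks hold at the Bank of England is +£127 billion.

+£127 billion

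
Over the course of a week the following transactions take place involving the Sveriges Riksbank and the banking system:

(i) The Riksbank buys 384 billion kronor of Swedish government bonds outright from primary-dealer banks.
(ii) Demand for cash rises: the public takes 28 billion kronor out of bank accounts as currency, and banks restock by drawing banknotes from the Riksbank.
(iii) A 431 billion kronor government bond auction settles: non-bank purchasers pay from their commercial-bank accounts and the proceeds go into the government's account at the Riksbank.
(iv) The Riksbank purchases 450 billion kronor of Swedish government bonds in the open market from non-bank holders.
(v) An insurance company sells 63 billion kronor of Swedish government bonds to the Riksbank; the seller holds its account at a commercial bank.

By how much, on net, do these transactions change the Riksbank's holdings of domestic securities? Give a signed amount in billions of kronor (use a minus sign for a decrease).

OMO purchase (from banks) 384 billion kronor: securities added to the Riksbank's portfolio → +384B.
Currency withdrawal 28 billion kronor: the Riksbank's securities portfolio is untouched → 0.
Government account inflow 431 billion kronor: the Riksbank's securities portfolio is untouched → 0.
Asset purchase (from non-banks) 450 billion kronor: securities added to the Riksbank's portfolio → +450B.
Asset purchase (from non-banks) 63 billion kronor: securities added to the Riksbank's portfolio → +63B.
Net: 384 + 0 + 0 + 450 + 63 = +897 billion.

+897 billion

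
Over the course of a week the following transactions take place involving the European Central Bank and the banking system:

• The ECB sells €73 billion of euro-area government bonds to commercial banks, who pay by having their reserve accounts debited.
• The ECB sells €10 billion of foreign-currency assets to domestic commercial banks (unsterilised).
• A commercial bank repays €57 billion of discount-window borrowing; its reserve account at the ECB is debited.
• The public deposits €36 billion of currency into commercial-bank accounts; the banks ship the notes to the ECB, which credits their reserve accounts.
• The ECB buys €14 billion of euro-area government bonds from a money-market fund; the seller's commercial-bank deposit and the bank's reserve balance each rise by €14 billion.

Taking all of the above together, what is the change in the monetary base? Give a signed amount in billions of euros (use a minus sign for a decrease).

OMO sale (to banks) €73 billion: ECB balance sheet contracts → −€73B.
FX sale €10 billion: ECB balance sheet contracts → −€10B.
Discount-window repayment €57 billion: ECB balance sheet contracts → −€57B.
Currency deposit €36 billion: just a shift between currency and reserves — both are base money → 0.
Asset purchase (from non-banks) €14 billion: ECB balance sheet expands → +€14B.
Net: −73 − 10 − 57 + 0 + 14 = -€126 billion.

-€126 billion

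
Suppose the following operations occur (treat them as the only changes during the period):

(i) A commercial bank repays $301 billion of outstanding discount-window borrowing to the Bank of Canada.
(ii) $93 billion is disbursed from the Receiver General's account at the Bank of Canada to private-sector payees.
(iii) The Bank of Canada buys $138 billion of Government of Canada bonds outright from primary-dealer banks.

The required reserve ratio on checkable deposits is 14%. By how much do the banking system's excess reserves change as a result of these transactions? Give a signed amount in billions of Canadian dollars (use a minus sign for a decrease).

-$83.02 billion

Discount-window repayment $301 billion: reserves −$301B, deposits 0.
Government spending $93 billion: reserves +$93B, deposits +$93B.
OMO purchase (from banks) $138 billion: reserves +$138B, deposits 0.
Totals: Δreserves = −$70B, Δdeposits = +$93B.
Δrequired reserves = 14% × +$93B = +$13.02B.
Δexcess reserves = Δreserves − Δrequired = −$70B − (+$13.02B) = -$83.02 billion.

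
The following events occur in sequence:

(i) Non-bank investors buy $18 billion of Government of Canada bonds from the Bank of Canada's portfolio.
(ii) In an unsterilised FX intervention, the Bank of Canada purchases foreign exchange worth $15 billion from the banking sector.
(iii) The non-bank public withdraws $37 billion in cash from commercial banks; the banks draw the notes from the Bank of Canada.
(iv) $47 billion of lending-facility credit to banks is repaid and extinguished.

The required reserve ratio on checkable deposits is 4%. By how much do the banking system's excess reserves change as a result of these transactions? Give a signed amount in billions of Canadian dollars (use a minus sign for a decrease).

Asset sale (to non-banks) $18 billion: reserves −$18B, deposits −$18B.
FX purchase $15 billion: reserves +$15B, deposits 0.
Currency withdrawal $37 billion: reserves −$37B, deposits −$37B.
Discount-window repayment $47 billion: reserves −$47B, deposits 0.
Totals: Δreserves = −$87B, Δdeposits = −$55B.
Δrequired reserves = 4% × −$55B = −$2.2B.
Δexcess reserves = Δreserves − Δrequired = −$87B − (−$2.2B) = -$84.8 billion.

-$84.8 billion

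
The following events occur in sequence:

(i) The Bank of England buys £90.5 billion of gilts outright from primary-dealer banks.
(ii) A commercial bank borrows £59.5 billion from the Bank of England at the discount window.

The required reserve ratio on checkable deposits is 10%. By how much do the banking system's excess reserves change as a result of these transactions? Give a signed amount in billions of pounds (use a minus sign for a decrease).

OMO purchase (from banks) £90.5 billion: reserves +£90.5B, deposits 0.
Discount-window loan £59.5 billion: reserves +£59.5B, deposits 0.
Totals: Δreserves = +£150B, Δdeposits = 0.
Δrequired reserves = 10% × 0 = 0.
Δexcess reserves = Δreserves − Δrequired = +£150B − (0) = +£150 billion.

+£150 billion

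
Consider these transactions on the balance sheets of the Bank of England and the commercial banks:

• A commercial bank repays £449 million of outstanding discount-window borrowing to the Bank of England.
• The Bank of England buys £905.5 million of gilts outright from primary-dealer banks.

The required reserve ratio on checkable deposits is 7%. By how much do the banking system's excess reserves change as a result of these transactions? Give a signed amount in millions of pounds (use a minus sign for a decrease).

+£456.5 million

Discount-window repayment £449 million: reserves −£449M, deposits 0.
OMO purchase (from banks) £905.5 million: reserves +£905.5M, deposits 0.
Totals: Δreserves = +£456.5M, Δdeposits = 0.
Δrequired reserves = 7% × 0 = 0.
Δexcess reserves = Δreserves − Δrequired = +£456.5M − (0) = +£456.5 million.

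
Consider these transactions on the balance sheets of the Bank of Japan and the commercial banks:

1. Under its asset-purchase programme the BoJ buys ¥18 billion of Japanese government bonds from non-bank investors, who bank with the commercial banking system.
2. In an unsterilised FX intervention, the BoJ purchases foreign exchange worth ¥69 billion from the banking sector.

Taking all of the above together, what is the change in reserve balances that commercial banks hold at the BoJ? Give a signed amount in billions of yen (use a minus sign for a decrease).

+¥87 billion

Asset purchase (from non-banks) ¥18 billion: the BoJ pays by crediting reserve accounts → +¥18B.
FX purchase ¥69 billion: the BoJ pays by crediting reserve accounts → +¥69B.
Net: 18 + 69 = +¥87 billion.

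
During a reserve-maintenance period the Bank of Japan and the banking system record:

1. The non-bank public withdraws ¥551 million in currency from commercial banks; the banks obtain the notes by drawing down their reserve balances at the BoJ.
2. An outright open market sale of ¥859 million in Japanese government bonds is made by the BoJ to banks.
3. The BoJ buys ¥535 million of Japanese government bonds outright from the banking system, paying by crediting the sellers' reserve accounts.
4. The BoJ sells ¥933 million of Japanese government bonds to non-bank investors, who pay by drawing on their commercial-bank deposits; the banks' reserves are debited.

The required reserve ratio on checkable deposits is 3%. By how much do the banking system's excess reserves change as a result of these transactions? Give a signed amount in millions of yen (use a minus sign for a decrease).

Currency withdrawal ¥551 million: reserves −¥551M, deposits −¥551M.
OMO sale (to banks) ¥859 million: reserves −¥859M, deposits 0.
OMO purchase (from banks) ¥535 million: reserves +¥535M, deposits 0.
Asset sale (to non-banks) ¥933 million: reserves −¥933M, deposits −¥933M.
Totals: Δreserves = −¥1808M, Δdeposits = −¥1484M.
Δrequired reserves = 3% × −¥1484M = −¥44.52M.
Δexcess reserves = Δreserves − Δrequired = −¥1808M − (−¥44.52M) = -¥1763.48 million.

-¥1763.48 million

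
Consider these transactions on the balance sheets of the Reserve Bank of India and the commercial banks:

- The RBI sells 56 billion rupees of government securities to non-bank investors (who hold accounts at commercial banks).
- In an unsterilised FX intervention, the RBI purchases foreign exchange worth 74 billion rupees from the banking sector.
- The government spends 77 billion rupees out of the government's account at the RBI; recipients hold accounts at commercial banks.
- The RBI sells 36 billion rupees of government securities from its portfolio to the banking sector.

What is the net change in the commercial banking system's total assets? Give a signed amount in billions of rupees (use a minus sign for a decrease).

RBI balance sheet:
  Assets:      Securities −92B, Foreign assets +74B
  Liabilities: Bank reserves +59B, Government deposits −77B
Commercial banking system:
  Assets:      Reserves at CB +59B, Securities +36B, Foreign assets −74B
  Liabilities: Checkable deposits +21B
Change in total bank assets = +21 billion.

+21 billion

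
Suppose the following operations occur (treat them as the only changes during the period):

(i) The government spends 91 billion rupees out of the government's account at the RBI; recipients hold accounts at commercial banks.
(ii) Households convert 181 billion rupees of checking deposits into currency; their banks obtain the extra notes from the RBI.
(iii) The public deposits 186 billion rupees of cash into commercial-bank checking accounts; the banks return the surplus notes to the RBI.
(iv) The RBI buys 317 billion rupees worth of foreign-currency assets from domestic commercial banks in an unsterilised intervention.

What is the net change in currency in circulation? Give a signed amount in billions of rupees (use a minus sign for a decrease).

-5 billion

Government spending 91 billion rupees: no currency enters or leaves circulation → 0.
Currency withdrawal 181 billion rupees: notes leave the central bank → +181B.
Currency deposit 186 billion rupees: notes return to the central bank → −186B.
FX purchase 317 billion rupees: no currency enters or leaves circulation → 0.
Net: 0 + 181 − 186 + 0 = -5 billion.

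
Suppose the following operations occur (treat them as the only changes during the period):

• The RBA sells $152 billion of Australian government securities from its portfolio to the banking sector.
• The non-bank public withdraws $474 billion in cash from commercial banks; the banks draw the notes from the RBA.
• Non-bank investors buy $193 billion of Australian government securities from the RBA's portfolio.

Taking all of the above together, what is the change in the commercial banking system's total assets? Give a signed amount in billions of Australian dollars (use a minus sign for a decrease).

OMO sale (to banks) $152 billion: just an asset swap on bank balance sheets → 0.
Currency withdrawal $474 billion: bank balance sheets shrink → −$474B.
Asset sale (to non-banks) $193 billion: bank balance sheets shrink → −$193B.
Net: 0 − 474 − 193 = -$667 billion.

-$667 billion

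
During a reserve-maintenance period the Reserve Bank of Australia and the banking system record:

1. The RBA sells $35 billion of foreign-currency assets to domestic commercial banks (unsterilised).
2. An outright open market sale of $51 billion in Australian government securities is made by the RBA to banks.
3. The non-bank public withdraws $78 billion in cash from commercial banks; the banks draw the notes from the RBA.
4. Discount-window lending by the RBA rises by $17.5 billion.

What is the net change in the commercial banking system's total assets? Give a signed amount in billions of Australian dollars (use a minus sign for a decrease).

-$60.5 billion

FX sale $35 billion: just an asset swap on bank balance sheets → 0.
OMO sale (to banks) $51 billion: just an asset swap on bank balance sheets → 0.
Currency withdrawal $78 billion: bank balance sheets shrink → −$78B.
Discount-window loan $17.5 billion: bank balance sheets expand → +$17.5B.
Net: 0 + 0 − 78 + 17.5 = -$60.5 billion.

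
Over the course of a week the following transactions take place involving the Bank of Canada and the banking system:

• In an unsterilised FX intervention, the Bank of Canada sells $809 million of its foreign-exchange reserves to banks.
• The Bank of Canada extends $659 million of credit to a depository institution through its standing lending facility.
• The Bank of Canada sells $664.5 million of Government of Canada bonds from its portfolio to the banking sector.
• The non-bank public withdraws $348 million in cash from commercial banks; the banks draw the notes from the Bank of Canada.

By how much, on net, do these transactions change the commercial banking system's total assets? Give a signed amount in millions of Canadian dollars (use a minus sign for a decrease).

+$311 million

FX sale $809 million: just an asset swap on bank balance sheets → 0.
Discount-window loan $659 million: bank balance sheets expand → +$659M.
OMO sale (to banks) $664.5 million: just an asset swap on bank balance sheets → 0.
Currency withdrawal $348 million: bank balance sheets shrink → −$348M.
Net: 0 + 659 + 0 − 348 = +$311 million.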